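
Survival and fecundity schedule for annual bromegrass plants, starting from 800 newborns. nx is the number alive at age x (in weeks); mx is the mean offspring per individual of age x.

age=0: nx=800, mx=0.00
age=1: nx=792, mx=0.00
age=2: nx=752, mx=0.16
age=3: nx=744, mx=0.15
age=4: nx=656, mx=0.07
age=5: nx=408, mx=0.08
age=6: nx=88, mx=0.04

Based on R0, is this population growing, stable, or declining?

declining

lx = nx/n0 = nx/800: 1, 0.99, 0.94, 0.93, 0.82, 0.51, 0.11
R0 = Σ lx·mx = 0 + 0 + 0.1504 + 0.1395 + 0.0574 + 0.0408 + 0.0044 = 0.3925
R0 < 1, so the population is declining.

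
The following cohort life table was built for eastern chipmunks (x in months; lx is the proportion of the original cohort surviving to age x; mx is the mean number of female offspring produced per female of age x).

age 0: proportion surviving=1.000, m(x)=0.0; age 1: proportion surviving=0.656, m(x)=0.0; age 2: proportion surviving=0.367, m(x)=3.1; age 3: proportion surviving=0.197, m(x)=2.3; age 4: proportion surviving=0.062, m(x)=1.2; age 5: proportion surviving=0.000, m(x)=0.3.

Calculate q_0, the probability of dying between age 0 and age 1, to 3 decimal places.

q_0 = (l_0 − l_1) / l_0 = (1 − 0.656) / 1
     = 0.344 / 1 = 0.344 → 0.344

0.344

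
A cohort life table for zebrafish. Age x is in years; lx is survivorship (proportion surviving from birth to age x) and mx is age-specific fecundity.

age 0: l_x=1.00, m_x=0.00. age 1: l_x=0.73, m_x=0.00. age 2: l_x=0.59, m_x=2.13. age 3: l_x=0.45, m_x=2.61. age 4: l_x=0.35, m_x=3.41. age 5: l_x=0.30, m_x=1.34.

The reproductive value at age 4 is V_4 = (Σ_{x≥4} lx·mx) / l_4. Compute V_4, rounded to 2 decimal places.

lx·mx for x ≥ 4: 1.1935, 0.402 → sum = 1.5955
V_4 = 1.5955 / l_4 = 1.5955 / 0.35 = 4.558571… → 4.56

4.56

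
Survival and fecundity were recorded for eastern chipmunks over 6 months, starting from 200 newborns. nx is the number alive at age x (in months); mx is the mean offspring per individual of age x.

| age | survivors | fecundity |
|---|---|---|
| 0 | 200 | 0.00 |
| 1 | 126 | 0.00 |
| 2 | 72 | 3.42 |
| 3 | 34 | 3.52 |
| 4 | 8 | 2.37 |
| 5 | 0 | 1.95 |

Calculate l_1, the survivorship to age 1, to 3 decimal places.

0.630

l_1 = n_1/n_0 = 126/200 = 0.63 → 0.630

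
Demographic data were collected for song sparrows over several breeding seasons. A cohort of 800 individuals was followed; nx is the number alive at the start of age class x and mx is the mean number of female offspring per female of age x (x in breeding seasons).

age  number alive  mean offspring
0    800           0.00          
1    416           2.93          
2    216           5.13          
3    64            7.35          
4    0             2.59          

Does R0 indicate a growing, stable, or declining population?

lx = nx/n0 = nx/800: 1, 0.52, 0.27, 0.08, 0
R0 = Σ lx·mx = 0 + 1.5236 + 1.3851 + 0.588 + 0 = 3.4967
R0 > 1, so the population is growing.

growing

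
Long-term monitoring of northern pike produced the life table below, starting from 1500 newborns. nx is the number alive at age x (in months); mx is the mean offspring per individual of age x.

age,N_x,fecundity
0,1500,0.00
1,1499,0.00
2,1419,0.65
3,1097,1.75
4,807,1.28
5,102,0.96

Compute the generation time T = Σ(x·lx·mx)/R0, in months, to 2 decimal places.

3.08

lx = nx/n0 = nx/1500: 1, 0.99933…, 0.946, 0.73133…, 0.538, 0.068
lx·mx: 0, 0, 0.6149, 1.279833…, 0.68864, 0.06528 → R0 = 2.648653…
x·lx·mx: 0, 0, 1.2298, 3.8395…, 2.75456, 0.3264 → Σ = 8.15026…
T = 8.15026… / 2.648653… = 3.077134… → 3.08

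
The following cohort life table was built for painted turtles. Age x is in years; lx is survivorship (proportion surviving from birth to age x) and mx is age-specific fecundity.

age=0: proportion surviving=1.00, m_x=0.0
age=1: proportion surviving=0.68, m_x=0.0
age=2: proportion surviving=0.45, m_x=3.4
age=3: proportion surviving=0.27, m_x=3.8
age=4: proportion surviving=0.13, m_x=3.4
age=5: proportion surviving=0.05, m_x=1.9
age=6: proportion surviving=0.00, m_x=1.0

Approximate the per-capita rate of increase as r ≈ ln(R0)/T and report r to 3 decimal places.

0.417

R0 = Σ lx·mx = 0 + 0 + 1.53 + 1.026 + 0.442 + 0.095 + 0 = 3.093
Σ x·lx·mx = 8.381; T = 8.381/3.093 = 2.70967…
r ≈ ln(R0)/T = ln(3.093)/2.70967… = 0.41671… → 0.417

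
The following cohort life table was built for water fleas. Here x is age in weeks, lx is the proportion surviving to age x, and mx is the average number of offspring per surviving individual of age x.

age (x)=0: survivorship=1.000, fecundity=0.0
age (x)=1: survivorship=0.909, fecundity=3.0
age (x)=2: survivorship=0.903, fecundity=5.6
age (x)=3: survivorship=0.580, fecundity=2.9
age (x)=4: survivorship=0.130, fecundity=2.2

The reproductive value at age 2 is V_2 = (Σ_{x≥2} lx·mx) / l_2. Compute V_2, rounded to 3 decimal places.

lx·mx for x ≥ 2: 5.0568, 1.682, 0.286 → sum = 7.0248
V_2 = 7.0248 / l_2 = 7.0248 / 0.903 = 7.779402… → 7.779

7.779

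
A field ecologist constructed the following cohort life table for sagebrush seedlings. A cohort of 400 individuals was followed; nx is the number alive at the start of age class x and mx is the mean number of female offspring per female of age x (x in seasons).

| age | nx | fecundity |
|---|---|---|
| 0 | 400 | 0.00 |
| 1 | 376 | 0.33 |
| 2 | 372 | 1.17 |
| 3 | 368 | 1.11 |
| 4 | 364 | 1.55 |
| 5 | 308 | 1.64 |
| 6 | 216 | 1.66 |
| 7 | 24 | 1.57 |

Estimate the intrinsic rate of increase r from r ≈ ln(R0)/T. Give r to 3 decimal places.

lx = nx/n0 = nx/400: 1, 0.94, 0.93, 0.92, 0.91, 0.77, 0.54, 0.06
R0 = Σ lx·mx = 0 + 0.3102 + 1.0881 + 1.0212 + 1.4105 + 1.2628 + 0.8964 + 0.0942 = 6.0834
Σ x·lx·mx = 23.5438; T = 23.5438/6.0834 = 3.87017…
r ≈ ln(R0)/T = ln(6.0834)/3.87017… = 0.46653… → 0.467

0.467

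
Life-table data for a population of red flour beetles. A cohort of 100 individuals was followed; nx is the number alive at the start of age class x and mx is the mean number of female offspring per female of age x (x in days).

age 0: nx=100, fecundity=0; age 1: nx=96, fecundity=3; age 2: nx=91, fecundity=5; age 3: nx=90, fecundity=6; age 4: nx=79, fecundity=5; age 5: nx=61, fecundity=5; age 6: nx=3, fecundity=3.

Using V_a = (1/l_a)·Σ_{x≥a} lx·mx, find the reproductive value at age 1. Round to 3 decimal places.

lx = nx/n0 = nx/100: 1, 0.96, 0.91, 0.9, 0.79, 0.61, 0.03
lx·mx for x ≥ 1: 2.88, 4.55, 5.4, 3.95, 3.05, 0.09 → sum = 19.92
V_1 = 19.92 / l_1 = 19.92 / 0.96 = 20.75 → 20.750

20.750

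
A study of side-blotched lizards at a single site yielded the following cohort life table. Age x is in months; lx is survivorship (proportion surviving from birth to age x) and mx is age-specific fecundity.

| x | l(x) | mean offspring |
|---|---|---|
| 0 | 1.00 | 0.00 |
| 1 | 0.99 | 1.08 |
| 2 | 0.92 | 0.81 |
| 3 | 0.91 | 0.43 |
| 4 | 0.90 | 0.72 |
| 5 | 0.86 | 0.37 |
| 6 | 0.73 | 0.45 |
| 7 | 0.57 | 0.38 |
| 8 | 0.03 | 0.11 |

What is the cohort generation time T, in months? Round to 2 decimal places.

lx·mx: 0, 1.0692, 0.7452, 0.3913, 0.648, 0.3182, 0.3285, 0.2166, 0.0033 → R0 = 3.7203
x·lx·mx: 0, 1.0692, 1.4904, 1.1739, 2.592, 1.591, 1.971, 1.5162, 0.0264 → Σ = 11.4301
T = 11.4301 / 3.7203 = 3.07236… → 3.07

3.07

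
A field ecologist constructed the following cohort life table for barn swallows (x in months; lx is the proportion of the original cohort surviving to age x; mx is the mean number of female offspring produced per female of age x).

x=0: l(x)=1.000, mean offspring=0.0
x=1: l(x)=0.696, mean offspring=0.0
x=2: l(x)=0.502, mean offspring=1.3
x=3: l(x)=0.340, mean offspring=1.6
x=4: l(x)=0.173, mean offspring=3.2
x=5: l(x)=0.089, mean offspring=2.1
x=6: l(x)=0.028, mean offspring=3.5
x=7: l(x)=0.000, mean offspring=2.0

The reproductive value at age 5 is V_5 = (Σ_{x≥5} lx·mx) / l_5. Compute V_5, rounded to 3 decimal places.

lx·mx for x ≥ 5: 0.1869, 0.098, 0 → sum = 0.2849
V_5 = 0.2849 / l_5 = 0.2849 / 0.089 = 3.201124… → 3.201

3.201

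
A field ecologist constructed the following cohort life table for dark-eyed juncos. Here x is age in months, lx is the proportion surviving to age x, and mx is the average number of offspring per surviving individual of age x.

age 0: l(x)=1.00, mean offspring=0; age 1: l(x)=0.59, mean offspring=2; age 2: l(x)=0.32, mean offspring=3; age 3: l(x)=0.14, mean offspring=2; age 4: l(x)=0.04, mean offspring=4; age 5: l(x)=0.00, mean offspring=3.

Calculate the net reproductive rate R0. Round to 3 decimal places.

lx·mx by age: 0, 1.18, 0.96, 0.28, 0.16, 0
R0 = Σ lx·mx = 2.58 → 2.580

2.580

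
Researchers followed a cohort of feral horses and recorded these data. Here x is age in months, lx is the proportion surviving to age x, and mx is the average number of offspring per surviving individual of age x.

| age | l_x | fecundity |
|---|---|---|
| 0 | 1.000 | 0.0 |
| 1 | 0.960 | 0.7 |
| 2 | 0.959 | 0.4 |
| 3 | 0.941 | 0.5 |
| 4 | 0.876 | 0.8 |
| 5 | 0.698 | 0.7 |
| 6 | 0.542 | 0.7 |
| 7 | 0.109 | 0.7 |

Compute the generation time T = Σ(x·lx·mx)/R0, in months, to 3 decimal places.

3.440

lx·mx: 0, 0.672, 0.3836, 0.4705, 0.7008, 0.4886, 0.3794, 0.0763 → R0 = 3.1712
x·lx·mx: 0, 0.672, 0.7672, 1.4115, 2.8032, 2.443, 2.2764, 0.5341 → Σ = 10.9074
T = 10.9074 / 3.1712 = 3.439518… → 3.440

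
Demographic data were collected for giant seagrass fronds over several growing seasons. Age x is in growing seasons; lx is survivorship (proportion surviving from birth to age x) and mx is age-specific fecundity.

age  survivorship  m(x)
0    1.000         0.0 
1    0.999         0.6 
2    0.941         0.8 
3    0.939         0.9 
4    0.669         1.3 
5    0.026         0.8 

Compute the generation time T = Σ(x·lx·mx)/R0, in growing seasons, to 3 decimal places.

2.663

lx·mx: 0, 0.5994, 0.7528, 0.8451, 0.8697, 0.0208 → R0 = 3.0878
x·lx·mx: 0, 0.5994, 1.5056, 2.5353, 3.4788, 0.104 → Σ = 8.2231
T = 8.2231 / 3.0878 = 2.663093… → 2.663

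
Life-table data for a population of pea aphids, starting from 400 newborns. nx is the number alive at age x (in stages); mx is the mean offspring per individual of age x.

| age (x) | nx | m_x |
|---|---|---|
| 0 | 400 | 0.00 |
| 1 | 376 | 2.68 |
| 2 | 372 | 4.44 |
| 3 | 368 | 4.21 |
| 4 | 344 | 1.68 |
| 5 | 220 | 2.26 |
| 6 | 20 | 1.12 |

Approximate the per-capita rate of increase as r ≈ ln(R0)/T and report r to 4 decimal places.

0.9875

lx = nx/n0 = nx/400: 1, 0.94, 0.93, 0.92, 0.86, 0.55, 0.05
R0 = Σ lx·mx = 0 + 2.5192 + 4.1292 + 3.8732 + 1.4448 + 1.243 + 0.056 = 13.2654
Σ x·lx·mx = 34.7274; T = 34.7274/13.2654 = 2.61789…
r ≈ ln(R0)/T = ln(13.2654)/2.61789… = 0.987496… → 0.9875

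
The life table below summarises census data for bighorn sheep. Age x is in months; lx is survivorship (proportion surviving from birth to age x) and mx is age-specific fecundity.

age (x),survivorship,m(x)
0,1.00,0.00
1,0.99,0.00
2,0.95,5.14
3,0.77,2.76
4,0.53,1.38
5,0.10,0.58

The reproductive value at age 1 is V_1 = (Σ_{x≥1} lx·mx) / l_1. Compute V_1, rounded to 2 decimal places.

7.88

lx·mx for x ≥ 1: 0, 4.883, 2.1252, 0.7314, 0.058 → sum = 7.7976
V_1 = 7.7976 / l_1 = 7.7976 / 0.99 = 7.876364… → 7.88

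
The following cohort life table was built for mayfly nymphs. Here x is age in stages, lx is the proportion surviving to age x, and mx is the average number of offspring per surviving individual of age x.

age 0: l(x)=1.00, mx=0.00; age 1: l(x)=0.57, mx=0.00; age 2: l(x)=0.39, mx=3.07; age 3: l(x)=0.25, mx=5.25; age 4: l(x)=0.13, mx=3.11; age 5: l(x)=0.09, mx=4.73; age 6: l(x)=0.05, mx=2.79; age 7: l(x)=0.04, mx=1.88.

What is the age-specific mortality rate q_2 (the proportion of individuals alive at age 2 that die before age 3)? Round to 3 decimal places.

0.359

q_2 = (l_2 − l_3) / l_2 = (0.39 − 0.25) / 0.39
     = 0.14 / 0.39 = 0.358974… → 0.359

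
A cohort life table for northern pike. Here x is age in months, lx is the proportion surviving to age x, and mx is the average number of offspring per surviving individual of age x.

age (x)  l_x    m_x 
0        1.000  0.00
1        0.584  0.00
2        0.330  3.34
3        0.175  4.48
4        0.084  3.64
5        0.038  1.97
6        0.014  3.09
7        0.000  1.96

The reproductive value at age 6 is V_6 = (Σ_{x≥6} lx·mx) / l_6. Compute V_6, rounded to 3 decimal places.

3.090

lx·mx for x ≥ 6: 0.04326, 0 → sum = 0.04326
V_6 = 0.04326 / l_6 = 0.04326 / 0.014 = 3.09 → 3.090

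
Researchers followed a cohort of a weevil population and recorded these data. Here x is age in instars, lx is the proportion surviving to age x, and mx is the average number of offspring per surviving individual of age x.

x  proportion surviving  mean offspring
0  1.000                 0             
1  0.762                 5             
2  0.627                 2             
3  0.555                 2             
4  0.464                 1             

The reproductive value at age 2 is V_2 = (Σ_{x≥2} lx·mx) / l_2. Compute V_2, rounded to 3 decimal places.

4.510

lx·mx for x ≥ 2: 1.254, 1.11, 0.464 → sum = 2.828
V_2 = 2.828 / l_2 = 2.828 / 0.627 = 4.510367… → 4.510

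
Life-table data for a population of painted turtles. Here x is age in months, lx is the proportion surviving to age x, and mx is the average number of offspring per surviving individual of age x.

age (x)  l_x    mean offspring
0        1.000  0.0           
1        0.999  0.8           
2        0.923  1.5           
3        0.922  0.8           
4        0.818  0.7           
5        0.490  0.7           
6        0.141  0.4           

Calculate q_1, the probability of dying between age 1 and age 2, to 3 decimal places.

0.076

q_1 = (l_1 − l_2) / l_1 = (0.999 − 0.923) / 0.999
     = 0.076 / 0.999 = 0.076076… → 0.076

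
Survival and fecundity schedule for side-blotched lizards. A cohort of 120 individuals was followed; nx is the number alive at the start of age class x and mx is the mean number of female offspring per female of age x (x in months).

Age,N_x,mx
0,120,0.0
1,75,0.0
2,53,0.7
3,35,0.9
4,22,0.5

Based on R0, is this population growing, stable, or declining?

declining

lx = nx/n0 = nx/120: 1, 0.625, 0.44167…, 0.29167…, 0.18333…
R0 = Σ lx·mx = 0 + 0 + 0.309167… + 0.2625… + 0.091667… = 0.663333…
R0 < 1, so the population is declining.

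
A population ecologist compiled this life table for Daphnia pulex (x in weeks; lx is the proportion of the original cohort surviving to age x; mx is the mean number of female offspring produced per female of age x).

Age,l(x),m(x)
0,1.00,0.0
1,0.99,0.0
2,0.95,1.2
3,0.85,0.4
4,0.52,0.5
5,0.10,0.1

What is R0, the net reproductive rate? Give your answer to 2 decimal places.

1.75

lx·mx by age: 0, 0, 1.14, 0.34, 0.26, 0.01
R0 = Σ lx·mx = 1.75 → 1.75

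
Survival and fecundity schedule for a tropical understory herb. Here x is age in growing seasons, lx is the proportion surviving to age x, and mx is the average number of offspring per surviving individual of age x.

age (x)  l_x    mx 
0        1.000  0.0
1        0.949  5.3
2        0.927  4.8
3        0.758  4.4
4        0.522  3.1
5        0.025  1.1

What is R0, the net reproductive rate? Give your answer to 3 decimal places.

lx·mx by age: 0, 5.0297, 4.4496, 3.3352, 1.6182, 0.0275
R0 = Σ lx·mx = 14.4602 → 14.460

14.460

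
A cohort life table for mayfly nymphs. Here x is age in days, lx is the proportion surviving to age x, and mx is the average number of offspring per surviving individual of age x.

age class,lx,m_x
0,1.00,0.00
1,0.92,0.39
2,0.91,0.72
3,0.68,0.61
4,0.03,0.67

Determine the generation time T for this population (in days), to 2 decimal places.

lx·mx: 0, 0.3588, 0.6552, 0.4148, 0.0201 → R0 = 1.4489
x·lx·mx: 0, 0.3588, 1.3104, 1.2444, 0.0804 → Σ = 2.994
T = 2.994 / 1.4489 = 2.066395… → 2.07

2.07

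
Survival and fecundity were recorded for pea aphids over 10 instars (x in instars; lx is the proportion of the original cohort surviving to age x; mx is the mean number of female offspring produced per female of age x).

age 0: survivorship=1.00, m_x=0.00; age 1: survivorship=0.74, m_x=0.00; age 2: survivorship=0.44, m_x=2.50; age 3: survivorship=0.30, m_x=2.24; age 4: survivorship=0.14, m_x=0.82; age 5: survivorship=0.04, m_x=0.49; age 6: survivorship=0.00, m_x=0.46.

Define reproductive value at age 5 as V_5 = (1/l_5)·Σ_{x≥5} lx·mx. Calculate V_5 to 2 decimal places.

lx·mx for x ≥ 5: 0.0196, 0 → sum = 0.0196
V_5 = 0.0196 / l_5 = 0.0196 / 0.04 = 0.49 → 0.49

0.49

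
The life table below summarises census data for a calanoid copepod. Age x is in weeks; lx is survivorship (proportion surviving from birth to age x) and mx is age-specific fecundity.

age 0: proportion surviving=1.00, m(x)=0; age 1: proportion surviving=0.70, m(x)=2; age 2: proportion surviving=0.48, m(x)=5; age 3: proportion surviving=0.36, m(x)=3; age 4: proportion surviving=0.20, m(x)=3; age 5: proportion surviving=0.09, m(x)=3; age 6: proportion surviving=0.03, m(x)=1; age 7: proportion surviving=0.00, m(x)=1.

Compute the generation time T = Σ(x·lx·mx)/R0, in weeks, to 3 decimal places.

lx·mx: 0, 1.4, 2.4, 1.08, 0.6, 0.27, 0.03, 0 → R0 = 5.78
x·lx·mx: 0, 1.4, 4.8, 3.24, 2.4, 1.35, 0.18, 0 → Σ = 13.37
T = 13.37 / 5.78 = 2.313149… → 2.313

2.313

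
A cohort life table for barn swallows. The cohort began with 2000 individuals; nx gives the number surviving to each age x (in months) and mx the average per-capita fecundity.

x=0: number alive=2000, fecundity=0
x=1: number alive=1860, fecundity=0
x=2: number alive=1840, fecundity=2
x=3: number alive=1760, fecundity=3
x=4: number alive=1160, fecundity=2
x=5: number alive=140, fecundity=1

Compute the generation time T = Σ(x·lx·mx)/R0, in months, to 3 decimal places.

lx = nx/n0 = nx/2000: 1, 0.93, 0.92, 0.88, 0.58, 0.07
lx·mx: 0, 0, 1.84, 2.64, 1.16, 0.07 → R0 = 5.71
x·lx·mx: 0, 0, 3.68, 7.92, 4.64, 0.35 → Σ = 16.59
T = 16.59 / 5.71 = 2.905429… → 2.905

2.905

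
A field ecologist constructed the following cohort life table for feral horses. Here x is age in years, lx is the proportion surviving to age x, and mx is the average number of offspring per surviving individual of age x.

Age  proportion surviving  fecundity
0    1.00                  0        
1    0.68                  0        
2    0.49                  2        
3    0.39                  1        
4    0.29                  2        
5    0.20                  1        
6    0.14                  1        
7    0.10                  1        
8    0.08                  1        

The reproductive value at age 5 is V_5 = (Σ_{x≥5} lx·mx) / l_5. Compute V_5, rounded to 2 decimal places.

lx·mx for x ≥ 5: 0.2, 0.14, 0.1, 0.08 → sum = 0.52
V_5 = 0.52 / l_5 = 0.52 / 0.2 = 2.6 → 2.60

2.60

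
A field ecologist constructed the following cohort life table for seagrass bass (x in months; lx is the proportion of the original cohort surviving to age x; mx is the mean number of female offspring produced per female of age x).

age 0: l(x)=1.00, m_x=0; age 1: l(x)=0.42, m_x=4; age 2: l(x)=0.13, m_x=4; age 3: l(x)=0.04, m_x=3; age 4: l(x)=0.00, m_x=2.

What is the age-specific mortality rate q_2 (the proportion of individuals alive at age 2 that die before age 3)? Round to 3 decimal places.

0.692

q_2 = (l_2 − l_3) / l_2 = (0.13 − 0.04) / 0.13
     = 0.09 / 0.13 = 0.692308… → 0.692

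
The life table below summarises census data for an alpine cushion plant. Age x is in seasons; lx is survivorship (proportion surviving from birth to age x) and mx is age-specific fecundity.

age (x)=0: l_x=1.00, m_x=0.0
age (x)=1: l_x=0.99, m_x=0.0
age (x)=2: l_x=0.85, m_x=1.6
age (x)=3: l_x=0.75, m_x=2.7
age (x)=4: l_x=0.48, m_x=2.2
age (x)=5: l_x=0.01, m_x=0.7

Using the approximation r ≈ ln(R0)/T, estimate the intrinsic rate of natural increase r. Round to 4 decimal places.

R0 = Σ lx·mx = 0 + 0 + 1.36 + 2.025 + 1.056 + 0.007 = 4.448
Σ x·lx·mx = 13.054; T = 13.054/4.448 = 2.9348…
r ≈ ln(R0)/T = ln(4.448)/2.9348… = 0.508537… → 0.5085

0.5085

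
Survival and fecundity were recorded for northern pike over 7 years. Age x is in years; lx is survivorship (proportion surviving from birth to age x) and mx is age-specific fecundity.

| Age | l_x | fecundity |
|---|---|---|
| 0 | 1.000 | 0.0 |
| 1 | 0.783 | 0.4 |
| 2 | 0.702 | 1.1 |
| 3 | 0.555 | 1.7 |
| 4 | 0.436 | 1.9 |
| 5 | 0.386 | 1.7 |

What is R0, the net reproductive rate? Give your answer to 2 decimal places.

lx·mx by age: 0, 0.3132, 0.7722, 0.9435, 0.8284, 0.6562
R0 = Σ lx·mx = 3.5135 → 3.51

3.51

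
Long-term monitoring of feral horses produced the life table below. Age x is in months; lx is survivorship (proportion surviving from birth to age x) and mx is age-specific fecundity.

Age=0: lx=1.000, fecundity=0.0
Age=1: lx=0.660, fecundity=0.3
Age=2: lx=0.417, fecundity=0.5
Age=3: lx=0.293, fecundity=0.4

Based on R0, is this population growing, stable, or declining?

R0 = Σ lx·mx = 0 + 0.198 + 0.2085 + 0.1172 = 0.5237
R0 < 1, so the population is declining.

declining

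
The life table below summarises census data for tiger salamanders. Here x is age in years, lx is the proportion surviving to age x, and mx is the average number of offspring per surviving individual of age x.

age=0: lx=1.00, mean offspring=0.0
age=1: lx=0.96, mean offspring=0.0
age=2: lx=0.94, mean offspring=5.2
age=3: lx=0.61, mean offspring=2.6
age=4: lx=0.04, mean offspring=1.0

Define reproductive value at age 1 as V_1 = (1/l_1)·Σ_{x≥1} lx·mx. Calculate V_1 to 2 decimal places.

lx·mx for x ≥ 1: 0, 4.888, 1.586, 0.04 → sum = 6.514
V_1 = 6.514 / l_1 = 6.514 / 0.96 = 6.785417… → 6.79

6.79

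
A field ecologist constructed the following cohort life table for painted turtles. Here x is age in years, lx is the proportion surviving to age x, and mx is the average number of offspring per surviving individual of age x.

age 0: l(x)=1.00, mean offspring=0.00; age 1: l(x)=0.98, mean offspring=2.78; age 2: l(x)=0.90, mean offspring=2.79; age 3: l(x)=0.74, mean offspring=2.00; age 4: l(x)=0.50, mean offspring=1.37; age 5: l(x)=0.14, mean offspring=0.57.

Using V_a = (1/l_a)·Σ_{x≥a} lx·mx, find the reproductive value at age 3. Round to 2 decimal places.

lx·mx for x ≥ 3: 1.48, 0.685, 0.0798 → sum = 2.2448
V_3 = 2.2448 / l_3 = 2.2448 / 0.74 = 3.033514… → 3.03

3.03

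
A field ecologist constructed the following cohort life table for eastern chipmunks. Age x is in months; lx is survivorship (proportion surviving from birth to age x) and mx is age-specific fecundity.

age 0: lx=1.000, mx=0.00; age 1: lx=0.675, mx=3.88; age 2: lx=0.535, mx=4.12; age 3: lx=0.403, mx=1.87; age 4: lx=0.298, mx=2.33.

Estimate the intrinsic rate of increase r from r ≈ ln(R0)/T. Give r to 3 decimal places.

0.954

R0 = Σ lx·mx = 0 + 2.619 + 2.2042 + 0.75361 + 0.69434 = 6.27115
Σ x·lx·mx = 12.06559; T = 12.06559/6.27115 = 1.92398…
r ≈ ln(R0)/T = ln(6.27115)/1.92398… = 0.95425… → 0.954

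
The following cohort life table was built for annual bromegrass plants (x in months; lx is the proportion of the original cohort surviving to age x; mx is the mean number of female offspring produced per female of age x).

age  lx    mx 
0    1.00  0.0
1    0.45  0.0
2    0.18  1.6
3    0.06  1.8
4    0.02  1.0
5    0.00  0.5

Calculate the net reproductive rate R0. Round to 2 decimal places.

lx·mx by age: 0, 0, 0.288, 0.108, 0.02, 0
R0 = Σ lx·mx = 0.416 → 0.42

0.42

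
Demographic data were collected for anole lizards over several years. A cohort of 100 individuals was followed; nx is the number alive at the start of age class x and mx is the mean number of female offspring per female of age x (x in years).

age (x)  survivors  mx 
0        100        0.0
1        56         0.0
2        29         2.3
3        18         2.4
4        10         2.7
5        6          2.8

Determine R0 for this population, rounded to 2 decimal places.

lx = nx/n0 = nx/100: 1, 0.56, 0.29, 0.18, 0.1, 0.06
lx·mx by age: 0, 0, 0.667, 0.432, 0.27, 0.168
R0 = Σ lx·mx = 1.537 → 1.54

1.54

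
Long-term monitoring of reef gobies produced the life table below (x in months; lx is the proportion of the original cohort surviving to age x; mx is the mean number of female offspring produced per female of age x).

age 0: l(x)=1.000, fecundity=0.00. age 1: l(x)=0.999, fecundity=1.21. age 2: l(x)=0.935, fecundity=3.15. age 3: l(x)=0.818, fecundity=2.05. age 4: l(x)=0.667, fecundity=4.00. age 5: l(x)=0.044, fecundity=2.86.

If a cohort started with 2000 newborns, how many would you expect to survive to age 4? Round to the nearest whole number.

Expected survivors = N0 · l_4 = 2000 × 0.667 = 1334 → 1334

1334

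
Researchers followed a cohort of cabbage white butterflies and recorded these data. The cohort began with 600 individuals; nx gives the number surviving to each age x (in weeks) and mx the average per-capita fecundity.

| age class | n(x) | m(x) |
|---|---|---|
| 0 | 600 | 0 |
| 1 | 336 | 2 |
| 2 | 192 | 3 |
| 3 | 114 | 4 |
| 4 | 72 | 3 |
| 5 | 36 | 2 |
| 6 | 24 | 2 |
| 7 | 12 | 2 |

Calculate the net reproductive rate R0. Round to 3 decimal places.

3.440

lx = nx/n0 = nx/600: 1, 0.56, 0.32, 0.19, 0.12, 0.06, 0.04, 0.02
lx·mx by age: 0, 1.12, 0.96, 0.76, 0.36, 0.12, 0.08, 0.04
R0 = Σ lx·mx = 3.44 → 3.440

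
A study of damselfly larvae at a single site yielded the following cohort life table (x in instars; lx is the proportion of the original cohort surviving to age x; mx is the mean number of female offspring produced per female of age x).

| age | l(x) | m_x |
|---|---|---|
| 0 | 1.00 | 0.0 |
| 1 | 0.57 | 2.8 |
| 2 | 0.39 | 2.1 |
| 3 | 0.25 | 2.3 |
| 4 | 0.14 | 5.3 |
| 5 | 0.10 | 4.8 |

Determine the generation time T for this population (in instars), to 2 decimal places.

lx·mx: 0, 1.596, 0.819, 0.575, 0.742, 0.48 → R0 = 4.212
x·lx·mx: 0, 1.596, 1.638, 1.725, 2.968, 2.4 → Σ = 10.327
T = 10.327 / 4.212 = 2.451804… → 2.45

2.45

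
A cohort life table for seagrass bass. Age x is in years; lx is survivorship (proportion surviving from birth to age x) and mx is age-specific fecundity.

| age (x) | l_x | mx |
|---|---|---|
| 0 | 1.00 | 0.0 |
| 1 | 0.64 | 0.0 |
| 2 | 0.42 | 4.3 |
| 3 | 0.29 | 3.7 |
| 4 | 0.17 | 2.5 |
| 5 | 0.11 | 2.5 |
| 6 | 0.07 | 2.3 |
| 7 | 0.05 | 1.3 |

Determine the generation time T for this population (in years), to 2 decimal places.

2.98

lx·mx: 0, 0, 1.806, 1.073, 0.425, 0.275, 0.161, 0.065 → R0 = 3.805
x·lx·mx: 0, 0, 3.612, 3.219, 1.7, 1.375, 0.966, 0.455 → Σ = 11.327
T = 11.327 / 3.805 = 2.976873… → 2.98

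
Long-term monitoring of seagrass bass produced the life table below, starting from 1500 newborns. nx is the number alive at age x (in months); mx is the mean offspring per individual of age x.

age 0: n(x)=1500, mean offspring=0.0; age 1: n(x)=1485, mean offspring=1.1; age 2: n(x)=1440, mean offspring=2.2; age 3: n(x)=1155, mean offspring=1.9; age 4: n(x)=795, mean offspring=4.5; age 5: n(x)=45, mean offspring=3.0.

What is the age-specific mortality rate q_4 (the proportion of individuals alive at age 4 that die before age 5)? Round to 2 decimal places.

lx = nx/n0 = nx/1500: 1, 0.99, 0.96, 0.77, 0.53, 0.03
q_4 = (l_4 − l_5) / l_4 = (0.53 − 0.03) / 0.53
     = 0.5 / 0.53 = 0.943396… → 0.94

0.94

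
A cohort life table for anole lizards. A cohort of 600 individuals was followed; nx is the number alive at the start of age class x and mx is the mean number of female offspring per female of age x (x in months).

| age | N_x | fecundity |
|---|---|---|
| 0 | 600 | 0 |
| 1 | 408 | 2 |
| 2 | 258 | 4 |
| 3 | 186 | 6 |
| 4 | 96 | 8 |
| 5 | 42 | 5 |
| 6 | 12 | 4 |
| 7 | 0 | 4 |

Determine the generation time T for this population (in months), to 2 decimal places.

2.67

lx = nx/n0 = nx/600: 1, 0.68, 0.43, 0.31, 0.16, 0.07, 0.02, 0
lx·mx: 0, 1.36, 1.72, 1.86, 1.28, 0.35, 0.08, 0 → R0 = 6.65
x·lx·mx: 0, 1.36, 3.44, 5.58, 5.12, 1.75, 0.48, 0 → Σ = 17.73
T = 17.73 / 6.65 = 2.666165… → 2.67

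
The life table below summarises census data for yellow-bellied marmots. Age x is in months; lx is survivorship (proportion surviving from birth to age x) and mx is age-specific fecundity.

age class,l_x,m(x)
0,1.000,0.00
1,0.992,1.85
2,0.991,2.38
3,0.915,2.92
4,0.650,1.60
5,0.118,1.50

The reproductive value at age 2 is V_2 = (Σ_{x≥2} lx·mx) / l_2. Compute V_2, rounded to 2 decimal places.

6.30

lx·mx for x ≥ 2: 2.35858, 2.6718, 1.04, 0.177 → sum = 6.24738
V_2 = 6.24738 / l_2 = 6.24738 / 0.991 = 6.304117… → 6.30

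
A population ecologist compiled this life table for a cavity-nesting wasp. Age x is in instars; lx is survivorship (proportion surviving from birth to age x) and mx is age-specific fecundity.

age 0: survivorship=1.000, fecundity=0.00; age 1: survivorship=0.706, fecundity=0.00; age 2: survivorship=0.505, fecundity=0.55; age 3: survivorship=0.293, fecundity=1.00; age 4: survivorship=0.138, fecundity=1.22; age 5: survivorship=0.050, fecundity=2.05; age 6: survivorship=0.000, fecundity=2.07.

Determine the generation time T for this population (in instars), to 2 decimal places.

lx·mx: 0, 0, 0.27775, 0.293, 0.16836, 0.1025, 0 → R0 = 0.84161
x·lx·mx: 0, 0, 0.5555, 0.879, 0.67344, 0.5125, 0 → Σ = 2.62044
T = 2.62044 / 0.84161 = 3.113604… → 3.11

3.11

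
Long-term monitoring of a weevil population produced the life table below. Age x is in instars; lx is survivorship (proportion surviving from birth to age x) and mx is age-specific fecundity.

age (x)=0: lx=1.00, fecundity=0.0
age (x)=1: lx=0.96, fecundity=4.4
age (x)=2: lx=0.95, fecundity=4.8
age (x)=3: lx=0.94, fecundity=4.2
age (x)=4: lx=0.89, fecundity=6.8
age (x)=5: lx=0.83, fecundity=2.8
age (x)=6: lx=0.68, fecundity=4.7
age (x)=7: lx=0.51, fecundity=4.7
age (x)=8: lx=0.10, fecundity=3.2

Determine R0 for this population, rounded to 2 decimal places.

lx·mx by age: 0, 4.224, 4.56, 3.948, 6.052, 2.324, 3.196, 2.397, 0.32
R0 = Σ lx·mx = 27.021 → 27.02

27.02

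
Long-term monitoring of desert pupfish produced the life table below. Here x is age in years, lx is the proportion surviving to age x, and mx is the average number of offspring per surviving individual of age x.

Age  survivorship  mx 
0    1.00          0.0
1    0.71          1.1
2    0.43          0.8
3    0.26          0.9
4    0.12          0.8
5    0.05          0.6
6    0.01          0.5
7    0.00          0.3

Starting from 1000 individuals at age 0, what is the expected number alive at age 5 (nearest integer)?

Expected survivors = N0 · l_5 = 1000 × 0.05 = 50 → 50

50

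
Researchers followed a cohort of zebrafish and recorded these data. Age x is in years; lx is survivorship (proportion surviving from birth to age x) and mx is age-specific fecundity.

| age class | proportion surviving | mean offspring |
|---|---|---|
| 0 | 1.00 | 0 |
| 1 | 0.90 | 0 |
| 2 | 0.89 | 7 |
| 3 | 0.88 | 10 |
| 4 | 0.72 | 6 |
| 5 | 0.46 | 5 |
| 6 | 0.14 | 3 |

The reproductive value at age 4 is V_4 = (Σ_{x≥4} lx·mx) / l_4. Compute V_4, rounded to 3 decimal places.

lx·mx for x ≥ 4: 4.32, 2.3, 0.42 → sum = 7.04
V_4 = 7.04 / l_4 = 7.04 / 0.72 = 9.777778… → 9.778

9.778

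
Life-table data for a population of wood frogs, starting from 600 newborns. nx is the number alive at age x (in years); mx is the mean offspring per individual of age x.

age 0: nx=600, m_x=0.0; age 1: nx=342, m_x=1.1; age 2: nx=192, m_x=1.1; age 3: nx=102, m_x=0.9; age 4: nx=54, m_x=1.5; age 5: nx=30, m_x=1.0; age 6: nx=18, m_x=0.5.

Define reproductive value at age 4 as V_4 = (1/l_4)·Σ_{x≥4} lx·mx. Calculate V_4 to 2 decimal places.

lx = nx/n0 = nx/600: 1, 0.57, 0.32, 0.17, 0.09, 0.05, 0.03
lx·mx for x ≥ 4: 0.135, 0.05, 0.015 → sum = 0.2
V_4 = 0.2 / l_4 = 0.2 / 0.09 = 2.222222… → 2.22

2.22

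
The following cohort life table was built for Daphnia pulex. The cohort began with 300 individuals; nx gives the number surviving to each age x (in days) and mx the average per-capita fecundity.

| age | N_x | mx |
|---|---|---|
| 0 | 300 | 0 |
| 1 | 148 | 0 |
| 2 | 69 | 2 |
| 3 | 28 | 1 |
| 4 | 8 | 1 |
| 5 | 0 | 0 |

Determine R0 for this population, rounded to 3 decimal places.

0.580

lx = nx/n0 = nx/300: 1, 0.49333…, 0.23, 0.09333…, 0.02667…, 0
lx·mx by age: 0, 0, 0.46, 0.093333…, 0.026667…, 0
R0 = Σ lx·mx = 0.58… → 0.580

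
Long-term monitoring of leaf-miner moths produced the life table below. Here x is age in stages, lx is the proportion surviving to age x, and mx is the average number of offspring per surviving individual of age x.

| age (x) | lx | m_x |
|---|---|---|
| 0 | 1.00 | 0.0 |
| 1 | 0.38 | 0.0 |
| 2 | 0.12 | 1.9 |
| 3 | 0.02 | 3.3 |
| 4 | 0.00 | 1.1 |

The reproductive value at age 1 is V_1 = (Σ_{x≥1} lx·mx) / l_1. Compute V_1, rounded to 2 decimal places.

0.77

lx·mx for x ≥ 1: 0, 0.228, 0.066, 0 → sum = 0.294
V_1 = 0.294 / l_1 = 0.294 / 0.38 = 0.773684… → 0.77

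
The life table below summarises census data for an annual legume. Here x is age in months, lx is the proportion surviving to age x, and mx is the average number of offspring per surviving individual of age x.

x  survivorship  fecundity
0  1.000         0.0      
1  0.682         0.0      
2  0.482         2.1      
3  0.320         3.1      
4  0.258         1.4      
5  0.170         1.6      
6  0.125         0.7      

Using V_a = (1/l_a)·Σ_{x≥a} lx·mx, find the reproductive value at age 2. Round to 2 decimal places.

5.65

lx·mx for x ≥ 2: 1.0122, 0.992, 0.3612, 0.272, 0.0875 → sum = 2.7249
V_2 = 2.7249 / l_2 = 2.7249 / 0.482 = 5.65332… → 5.65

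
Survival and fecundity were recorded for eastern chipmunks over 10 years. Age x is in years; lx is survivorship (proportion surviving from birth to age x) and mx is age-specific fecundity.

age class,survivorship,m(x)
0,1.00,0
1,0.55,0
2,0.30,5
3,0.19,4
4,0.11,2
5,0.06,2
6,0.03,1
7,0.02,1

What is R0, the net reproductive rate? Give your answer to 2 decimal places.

2.65

lx·mx by age: 0, 0, 1.5, 0.76, 0.22, 0.12, 0.03, 0.02
R0 = Σ lx·mx = 2.65 → 2.65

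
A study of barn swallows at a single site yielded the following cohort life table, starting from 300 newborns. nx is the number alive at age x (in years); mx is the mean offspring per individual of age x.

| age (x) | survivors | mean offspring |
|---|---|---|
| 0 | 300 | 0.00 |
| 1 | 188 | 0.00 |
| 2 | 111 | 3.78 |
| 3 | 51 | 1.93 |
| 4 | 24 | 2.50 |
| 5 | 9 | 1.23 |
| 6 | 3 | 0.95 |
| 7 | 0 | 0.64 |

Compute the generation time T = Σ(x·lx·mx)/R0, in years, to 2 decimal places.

2.44

lx = nx/n0 = nx/300: 1, 0.62667…, 0.37, 0.17, 0.08, 0.03, 0.01, 0
lx·mx: 0, 0, 1.3986, 0.3281, 0.2, 0.0369, 0.0095, 0 → R0 = 1.9731…
x·lx·mx: 0, 0, 2.7972, 0.9843, 0.8, 0.1845, 0.057, 0 → Σ = 4.823…
T = 4.823… / 1.9731… = 2.444377… → 2.44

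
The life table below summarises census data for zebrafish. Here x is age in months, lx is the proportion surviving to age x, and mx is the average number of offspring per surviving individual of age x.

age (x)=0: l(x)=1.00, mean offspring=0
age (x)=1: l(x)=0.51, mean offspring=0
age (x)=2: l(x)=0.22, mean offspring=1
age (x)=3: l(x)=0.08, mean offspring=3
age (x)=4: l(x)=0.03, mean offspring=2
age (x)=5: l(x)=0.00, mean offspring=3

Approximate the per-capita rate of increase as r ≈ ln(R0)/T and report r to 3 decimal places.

-0.243

R0 = Σ lx·mx = 0 + 0 + 0.22 + 0.24 + 0.06 + 0 = 0.52
Σ x·lx·mx = 1.4; T = 1.4/0.52 = 2.69231…
r ≈ ln(R0)/T = ln(0.52)/2.69231… = -0.24289… → -0.243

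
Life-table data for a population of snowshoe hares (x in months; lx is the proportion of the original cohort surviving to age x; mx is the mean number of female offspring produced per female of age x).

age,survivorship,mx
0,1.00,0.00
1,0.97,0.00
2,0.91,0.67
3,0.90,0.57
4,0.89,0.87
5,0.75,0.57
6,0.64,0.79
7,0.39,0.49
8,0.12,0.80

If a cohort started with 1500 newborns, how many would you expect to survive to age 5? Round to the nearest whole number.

1125

Expected survivors = N0 · l_5 = 1500 × 0.75 = 1125 → 1125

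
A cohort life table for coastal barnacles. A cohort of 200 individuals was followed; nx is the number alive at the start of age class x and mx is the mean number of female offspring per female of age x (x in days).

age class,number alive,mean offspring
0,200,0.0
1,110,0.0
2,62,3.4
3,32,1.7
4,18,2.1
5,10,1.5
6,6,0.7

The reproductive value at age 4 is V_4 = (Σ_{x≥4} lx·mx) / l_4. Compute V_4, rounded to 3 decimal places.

lx = nx/n0 = nx/200: 1, 0.55, 0.31, 0.16, 0.09, 0.05, 0.03
lx·mx for x ≥ 4: 0.189, 0.075, 0.021 → sum = 0.285
V_4 = 0.285 / l_4 = 0.285 / 0.09 = 3.166667… → 3.167

3.167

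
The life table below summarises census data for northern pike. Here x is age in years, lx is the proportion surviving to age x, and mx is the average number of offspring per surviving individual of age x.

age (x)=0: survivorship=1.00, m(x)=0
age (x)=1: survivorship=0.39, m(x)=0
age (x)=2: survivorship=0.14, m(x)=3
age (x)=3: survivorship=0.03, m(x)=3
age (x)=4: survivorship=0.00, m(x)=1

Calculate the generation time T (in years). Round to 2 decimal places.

lx·mx: 0, 0, 0.42, 0.09, 0 → R0 = 0.51
x·lx·mx: 0, 0, 0.84, 0.27, 0 → Σ = 1.11
T = 1.11 / 0.51 = 2.176471… → 2.18

2.18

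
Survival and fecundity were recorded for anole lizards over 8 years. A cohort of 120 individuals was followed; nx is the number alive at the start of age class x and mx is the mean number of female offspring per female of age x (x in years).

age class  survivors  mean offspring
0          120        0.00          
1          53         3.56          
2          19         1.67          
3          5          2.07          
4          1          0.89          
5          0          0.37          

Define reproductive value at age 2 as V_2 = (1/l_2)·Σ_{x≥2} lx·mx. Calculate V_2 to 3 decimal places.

lx = nx/n0 = nx/120: 1, 0.44167…, 0.15833…, 0.04167…, 0.00833…, 0
lx·mx for x ≥ 2: 0.264417…, 0.08625…, 0.007417…, 0 → sum = 0.358083…
V_2 = 0.358083… / l_2 = 0.358083… / 0.158333… = 2.261579… → 2.262

2.262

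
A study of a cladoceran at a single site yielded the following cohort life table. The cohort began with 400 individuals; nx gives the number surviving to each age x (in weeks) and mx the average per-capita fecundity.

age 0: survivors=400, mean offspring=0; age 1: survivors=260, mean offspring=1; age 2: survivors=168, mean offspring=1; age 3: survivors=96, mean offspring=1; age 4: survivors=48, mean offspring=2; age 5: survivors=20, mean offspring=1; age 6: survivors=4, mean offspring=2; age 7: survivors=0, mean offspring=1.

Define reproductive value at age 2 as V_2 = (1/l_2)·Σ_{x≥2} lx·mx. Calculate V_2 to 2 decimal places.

2.31

lx = nx/n0 = nx/400: 1, 0.65, 0.42, 0.24, 0.12, 0.05, 0.01, 0
lx·mx for x ≥ 2: 0.42, 0.24, 0.24, 0.05, 0.02, 0 → sum = 0.97
V_2 = 0.97 / l_2 = 0.97 / 0.42 = 2.309524… → 2.31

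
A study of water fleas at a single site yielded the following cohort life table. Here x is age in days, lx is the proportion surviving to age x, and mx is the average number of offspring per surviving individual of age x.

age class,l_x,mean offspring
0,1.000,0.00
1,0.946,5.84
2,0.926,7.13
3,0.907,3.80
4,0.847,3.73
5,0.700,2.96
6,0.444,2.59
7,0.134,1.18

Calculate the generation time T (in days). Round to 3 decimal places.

2.717

lx·mx: 0, 5.52464, 6.60238, 3.4466, 3.15931, 2.072, 1.14996, 0.15812 → R0 = 22.11301
x·lx·mx: 0, 5.52464, 13.20476, 10.3398, 12.63724, 10.36, 6.89976, 1.10684 → Σ = 60.07304
T = 60.07304 / 22.11301 = 2.716638… → 2.717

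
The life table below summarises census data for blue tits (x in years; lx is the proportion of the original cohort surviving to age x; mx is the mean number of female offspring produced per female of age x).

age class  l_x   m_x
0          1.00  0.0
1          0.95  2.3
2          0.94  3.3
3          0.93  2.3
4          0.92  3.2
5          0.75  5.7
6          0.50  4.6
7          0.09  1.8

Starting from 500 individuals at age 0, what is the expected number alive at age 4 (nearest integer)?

460

Expected survivors = N0 · l_4 = 500 × 0.92 = 460 → 460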